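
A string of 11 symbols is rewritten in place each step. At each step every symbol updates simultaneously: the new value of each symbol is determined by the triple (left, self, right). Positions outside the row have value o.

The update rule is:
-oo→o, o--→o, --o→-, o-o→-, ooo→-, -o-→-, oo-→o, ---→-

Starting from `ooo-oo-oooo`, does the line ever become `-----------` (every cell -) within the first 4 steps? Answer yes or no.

step 1: --o-oo-o---
step 2: o---oo--o--
step 3: oo--ooo--o-
step 4: -oo-o-oo---
step 4 is -oo-o-oo---, still not uniform -

no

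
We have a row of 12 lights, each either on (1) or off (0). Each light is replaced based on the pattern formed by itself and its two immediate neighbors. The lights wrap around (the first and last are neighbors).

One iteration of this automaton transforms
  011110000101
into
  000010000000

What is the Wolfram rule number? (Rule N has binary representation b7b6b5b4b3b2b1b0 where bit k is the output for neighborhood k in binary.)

position 2: 111 → 0  (bit 7 = 0)
position 4: 110 → 1  (bit 6 = 1)
position 0: 101 → 0  (bit 5 = 0)
position 5: 100 → 0  (bit 4 = 0)
position 1: 011 → 0  (bit 3 = 0)
position 9: 010 → 0  (bit 2 = 0)
position 8: 001 → 0  (bit 1 = 0)
position 6: 000 → 0  (bit 0 = 0)
bits b7..b0 = 01000000 = 64

64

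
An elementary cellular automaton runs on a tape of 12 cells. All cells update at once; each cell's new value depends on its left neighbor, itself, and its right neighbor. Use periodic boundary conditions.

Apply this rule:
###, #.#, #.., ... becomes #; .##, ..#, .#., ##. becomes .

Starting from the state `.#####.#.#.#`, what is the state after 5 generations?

#.#.#.#.#.#.

#.###.#.#.#.
.#.#.#.#.#.#
#.#.#.#.#.#.
.#.#.#.#.#.#  (repeats generation 2; period 2)
generation 5: #.#.#.#.#.#.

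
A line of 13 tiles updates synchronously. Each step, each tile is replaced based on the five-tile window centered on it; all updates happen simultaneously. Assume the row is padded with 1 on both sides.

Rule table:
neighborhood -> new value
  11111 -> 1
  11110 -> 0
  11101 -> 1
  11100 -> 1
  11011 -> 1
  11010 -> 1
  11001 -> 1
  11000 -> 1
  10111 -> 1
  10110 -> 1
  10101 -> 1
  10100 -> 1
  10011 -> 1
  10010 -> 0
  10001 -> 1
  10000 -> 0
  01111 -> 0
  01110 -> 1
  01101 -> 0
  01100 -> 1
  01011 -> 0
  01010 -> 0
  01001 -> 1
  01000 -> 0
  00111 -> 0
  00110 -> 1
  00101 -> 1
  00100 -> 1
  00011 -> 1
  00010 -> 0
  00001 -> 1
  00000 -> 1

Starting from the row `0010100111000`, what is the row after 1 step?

1010111011111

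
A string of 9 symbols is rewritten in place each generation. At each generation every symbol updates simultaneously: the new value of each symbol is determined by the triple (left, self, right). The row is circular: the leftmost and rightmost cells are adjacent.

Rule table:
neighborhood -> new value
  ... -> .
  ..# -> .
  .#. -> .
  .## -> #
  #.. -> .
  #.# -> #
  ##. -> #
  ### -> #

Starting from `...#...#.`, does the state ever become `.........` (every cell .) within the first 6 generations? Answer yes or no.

yes

generation 1: .........
all cells are . at generation 1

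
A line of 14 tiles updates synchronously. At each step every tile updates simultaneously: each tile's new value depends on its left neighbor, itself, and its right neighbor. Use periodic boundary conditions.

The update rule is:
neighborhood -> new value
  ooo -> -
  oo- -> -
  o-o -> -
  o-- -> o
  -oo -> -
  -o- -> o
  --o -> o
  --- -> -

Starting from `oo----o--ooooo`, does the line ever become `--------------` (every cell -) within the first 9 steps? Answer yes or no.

--o--oooo-----
-oooo----o----
o----o--ooo---
oo--oooo---o-o
--oo----o-oo--
-o--o--oo---o-
ooooooo--o-ooo
-------ooo----
------o---o---
step 9 is ------o---o---, still not uniform -

no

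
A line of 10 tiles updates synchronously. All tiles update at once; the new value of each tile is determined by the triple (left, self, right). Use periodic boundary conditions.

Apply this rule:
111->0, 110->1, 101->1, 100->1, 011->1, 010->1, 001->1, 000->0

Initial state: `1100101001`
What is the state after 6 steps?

0011111110

0111111111
1100000001
0110000011
1111000111
0001101100
0011111110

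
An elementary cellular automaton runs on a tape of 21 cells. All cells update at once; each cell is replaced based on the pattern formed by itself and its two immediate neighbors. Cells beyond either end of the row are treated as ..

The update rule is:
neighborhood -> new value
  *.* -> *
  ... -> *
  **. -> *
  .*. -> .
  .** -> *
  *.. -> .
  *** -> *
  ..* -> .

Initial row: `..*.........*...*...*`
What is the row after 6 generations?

*...*******...*...*..
..*.*******.*...*...*
*..*********..*...*..
...*********....*...*
**.*********.**...*..
***************.*...*

***************.*...*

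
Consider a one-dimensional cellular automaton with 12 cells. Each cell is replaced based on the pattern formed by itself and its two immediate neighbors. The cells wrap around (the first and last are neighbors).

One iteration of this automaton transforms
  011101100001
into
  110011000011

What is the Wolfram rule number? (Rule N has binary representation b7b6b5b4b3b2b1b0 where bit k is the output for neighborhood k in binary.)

position 2: 111 → 0  (bit 7 = 0)
position 3: 110 → 0  (bit 6 = 0)
position 0: 101 → 1  (bit 5 = 1)
position 7: 100 → 0  (bit 4 = 0)
position 1: 011 → 1  (bit 3 = 1)
position 11: 010 → 1  (bit 2 = 1)
position 10: 001 → 1  (bit 1 = 1)
position 8: 000 → 0  (bit 0 = 0)
bits b7..b0 = 00101110 = 46

46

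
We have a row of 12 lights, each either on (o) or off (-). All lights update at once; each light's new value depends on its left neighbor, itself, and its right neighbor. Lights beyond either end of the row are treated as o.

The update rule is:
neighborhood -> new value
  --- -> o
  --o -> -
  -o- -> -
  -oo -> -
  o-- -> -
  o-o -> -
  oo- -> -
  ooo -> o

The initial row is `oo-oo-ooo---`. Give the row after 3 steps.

o------o--o-
--oooo------
---oo--oooo-

---oo--oooo-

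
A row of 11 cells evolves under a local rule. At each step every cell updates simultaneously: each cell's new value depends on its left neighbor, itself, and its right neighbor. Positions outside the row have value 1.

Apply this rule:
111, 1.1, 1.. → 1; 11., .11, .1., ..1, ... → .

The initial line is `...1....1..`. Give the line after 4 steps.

step 1: 1...1....1.
step 2: .1...1....1
step 3: 1.1...1....
step 4: .1.1...1...

.1.1...1...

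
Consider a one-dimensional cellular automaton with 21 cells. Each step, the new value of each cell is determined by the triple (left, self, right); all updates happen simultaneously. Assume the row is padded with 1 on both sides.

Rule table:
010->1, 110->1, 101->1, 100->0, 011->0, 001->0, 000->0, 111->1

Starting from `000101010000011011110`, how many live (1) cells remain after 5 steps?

000111110000001101111
000011110000000110111
000001110000000011011
000000110000000001101
000000010000000000110
count of 1: 3

3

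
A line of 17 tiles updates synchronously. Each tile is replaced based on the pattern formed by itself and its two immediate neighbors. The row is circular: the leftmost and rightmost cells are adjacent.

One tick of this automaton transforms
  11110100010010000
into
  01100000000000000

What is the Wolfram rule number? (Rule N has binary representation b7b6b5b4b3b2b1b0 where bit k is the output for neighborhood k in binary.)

128

position 1: 111 → 1  (bit 7 = 1)
position 3: 110 → 0  (bit 6 = 0)
position 4: 101 → 0  (bit 5 = 0)
position 6: 100 → 0  (bit 4 = 0)
position 0: 011 → 0  (bit 3 = 0)
position 5: 010 → 0  (bit 2 = 0)
position 8: 001 → 0  (bit 1 = 0)
position 7: 000 → 0  (bit 0 = 0)
bits b7..b0 = 10000000 = 128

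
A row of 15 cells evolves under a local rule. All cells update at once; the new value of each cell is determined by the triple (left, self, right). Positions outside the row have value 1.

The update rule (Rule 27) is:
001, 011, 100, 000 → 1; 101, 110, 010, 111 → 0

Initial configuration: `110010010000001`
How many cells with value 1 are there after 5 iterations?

001101101111111
111001001000000
000110110111111
111100100100000
000011011011111
count of 1: 9

9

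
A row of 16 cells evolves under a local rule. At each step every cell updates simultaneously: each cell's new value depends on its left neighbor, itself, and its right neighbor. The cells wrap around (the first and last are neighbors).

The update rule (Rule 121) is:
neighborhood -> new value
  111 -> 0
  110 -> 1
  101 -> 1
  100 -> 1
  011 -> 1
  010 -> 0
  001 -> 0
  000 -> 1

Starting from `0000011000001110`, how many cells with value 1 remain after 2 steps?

7

1111011111101011
0001110000110110
count of 1: 7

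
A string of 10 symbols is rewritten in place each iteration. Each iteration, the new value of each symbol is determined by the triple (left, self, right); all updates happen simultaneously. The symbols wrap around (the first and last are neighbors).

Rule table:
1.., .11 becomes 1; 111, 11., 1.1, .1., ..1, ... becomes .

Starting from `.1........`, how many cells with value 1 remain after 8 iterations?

1

..1.......
...1......
....1.....
.....1....
......1...
.......1..
........1.
.........1
count of 1: 1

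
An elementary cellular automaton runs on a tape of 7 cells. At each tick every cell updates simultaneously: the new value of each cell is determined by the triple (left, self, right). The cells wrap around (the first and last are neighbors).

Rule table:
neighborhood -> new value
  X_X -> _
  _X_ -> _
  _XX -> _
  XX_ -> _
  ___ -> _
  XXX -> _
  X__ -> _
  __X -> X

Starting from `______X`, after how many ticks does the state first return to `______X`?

7

_____X_
____X__
___X___
__X____
_X_____
X______
______X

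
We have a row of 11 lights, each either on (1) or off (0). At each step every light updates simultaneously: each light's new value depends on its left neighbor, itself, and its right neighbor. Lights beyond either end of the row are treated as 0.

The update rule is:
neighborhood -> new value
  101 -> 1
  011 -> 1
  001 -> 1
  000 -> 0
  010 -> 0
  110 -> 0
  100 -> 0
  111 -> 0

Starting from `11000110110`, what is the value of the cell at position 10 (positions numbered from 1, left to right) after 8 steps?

10001101100
00011011000
00110110000
01101100000
11011000000
10110000000
01100000000
11000000000
position 10 holds 0

0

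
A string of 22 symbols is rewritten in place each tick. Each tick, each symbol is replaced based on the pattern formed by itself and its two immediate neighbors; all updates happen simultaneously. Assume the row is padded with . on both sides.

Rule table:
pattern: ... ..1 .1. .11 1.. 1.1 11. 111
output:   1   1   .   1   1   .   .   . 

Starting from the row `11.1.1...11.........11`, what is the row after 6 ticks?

1.....1111.1111111111.
.111111....1.........1
11.....1111.111111111.
1.111111....1........1
..1.....1111.11111111.
11.111111....1.......1

11.111111....1.......1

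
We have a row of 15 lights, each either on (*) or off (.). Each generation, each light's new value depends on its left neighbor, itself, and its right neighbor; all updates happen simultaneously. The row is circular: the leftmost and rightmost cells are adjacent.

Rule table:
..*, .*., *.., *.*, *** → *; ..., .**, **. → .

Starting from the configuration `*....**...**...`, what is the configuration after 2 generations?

*.************.

**..*..*.*..*.*
*.************.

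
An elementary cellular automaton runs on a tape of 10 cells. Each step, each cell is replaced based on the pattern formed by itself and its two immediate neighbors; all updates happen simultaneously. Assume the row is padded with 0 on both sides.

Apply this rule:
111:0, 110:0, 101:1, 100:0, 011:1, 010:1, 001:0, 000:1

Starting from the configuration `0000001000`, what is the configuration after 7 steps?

1001110001

1111101011
1000011110
1011010000
1110110111
1001101100
1001011001
1001110001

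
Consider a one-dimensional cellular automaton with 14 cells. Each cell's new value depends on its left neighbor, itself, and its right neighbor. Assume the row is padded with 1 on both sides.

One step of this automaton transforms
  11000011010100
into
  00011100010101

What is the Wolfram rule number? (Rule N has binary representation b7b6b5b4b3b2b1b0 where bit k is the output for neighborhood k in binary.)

position 0: 111 → 0  (bit 7 = 0)
position 1: 110 → 0  (bit 6 = 0)
position 8: 101 → 0  (bit 5 = 0)
position 2: 100 → 0  (bit 4 = 0)
position 6: 011 → 0  (bit 3 = 0)
position 9: 010 → 1  (bit 2 = 1)
position 5: 001 → 1  (bit 1 = 1)
position 3: 000 → 1  (bit 0 = 1)
bits b7..b0 = 00000111 = 7

7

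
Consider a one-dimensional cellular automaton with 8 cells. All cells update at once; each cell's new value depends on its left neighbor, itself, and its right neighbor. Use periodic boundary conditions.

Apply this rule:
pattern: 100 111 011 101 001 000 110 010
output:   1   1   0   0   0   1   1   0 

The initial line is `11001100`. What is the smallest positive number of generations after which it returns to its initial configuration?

generation 1: 01100110
generation 2: 00110011
generation 3: 10011001
generation 4: 11001100

4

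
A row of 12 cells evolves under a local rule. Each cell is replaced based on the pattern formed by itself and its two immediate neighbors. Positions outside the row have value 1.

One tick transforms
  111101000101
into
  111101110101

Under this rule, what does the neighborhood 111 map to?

At position 0 the neighborhood is 111; the next row has 1 there.

1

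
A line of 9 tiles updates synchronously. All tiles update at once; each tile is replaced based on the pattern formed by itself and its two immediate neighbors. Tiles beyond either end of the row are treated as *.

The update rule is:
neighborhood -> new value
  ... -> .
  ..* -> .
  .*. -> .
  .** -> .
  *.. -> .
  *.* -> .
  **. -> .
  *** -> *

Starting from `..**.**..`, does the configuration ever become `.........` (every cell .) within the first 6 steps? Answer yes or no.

.........
all cells are . at step 1

yes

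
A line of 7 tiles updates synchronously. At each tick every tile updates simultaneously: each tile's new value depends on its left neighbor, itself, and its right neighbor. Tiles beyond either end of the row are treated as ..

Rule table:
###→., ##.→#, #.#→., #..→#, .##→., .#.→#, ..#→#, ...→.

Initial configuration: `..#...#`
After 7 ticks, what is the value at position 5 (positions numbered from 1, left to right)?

.###.##
#..#..#
#######
......#
.....##
....#.#
...##.#
position 5 holds #

#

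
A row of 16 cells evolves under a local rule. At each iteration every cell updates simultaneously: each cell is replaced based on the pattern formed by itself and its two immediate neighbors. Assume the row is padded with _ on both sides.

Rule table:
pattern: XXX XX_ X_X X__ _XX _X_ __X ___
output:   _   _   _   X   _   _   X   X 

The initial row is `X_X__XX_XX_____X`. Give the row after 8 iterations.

___XX_____XXXXX_
XXX__XXXXX_____X
___XX_____XXXXX_  (repeats iteration 1; period 2)
iteration 8: XXX__XXXXX_____X

XXX__XXXXX_____X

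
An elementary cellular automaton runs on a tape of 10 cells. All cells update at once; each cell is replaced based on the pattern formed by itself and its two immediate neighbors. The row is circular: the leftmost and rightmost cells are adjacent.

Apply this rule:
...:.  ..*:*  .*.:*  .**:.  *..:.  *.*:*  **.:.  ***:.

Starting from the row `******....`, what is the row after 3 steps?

.......*..

.........*
........**
.......*..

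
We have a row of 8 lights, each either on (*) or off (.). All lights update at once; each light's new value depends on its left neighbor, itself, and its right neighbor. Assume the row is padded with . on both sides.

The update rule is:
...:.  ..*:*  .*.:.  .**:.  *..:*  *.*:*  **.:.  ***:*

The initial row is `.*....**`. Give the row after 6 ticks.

.*.**.*.

tick 1: *.*..*..
tick 2: .*.**.*.
tick 3: *.*..*.*
tick 4: .*.**.*.  (repeats tick 2; period 2)
tick 6: .*.**.*.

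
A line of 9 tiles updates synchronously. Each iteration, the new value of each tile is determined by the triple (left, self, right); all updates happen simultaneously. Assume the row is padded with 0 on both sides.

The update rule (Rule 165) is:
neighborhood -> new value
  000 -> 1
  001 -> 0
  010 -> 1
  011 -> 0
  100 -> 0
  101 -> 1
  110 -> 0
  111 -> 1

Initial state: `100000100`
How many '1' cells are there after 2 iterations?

iteration 1: 101110101
iteration 2: 110101111
count of 1: 7

7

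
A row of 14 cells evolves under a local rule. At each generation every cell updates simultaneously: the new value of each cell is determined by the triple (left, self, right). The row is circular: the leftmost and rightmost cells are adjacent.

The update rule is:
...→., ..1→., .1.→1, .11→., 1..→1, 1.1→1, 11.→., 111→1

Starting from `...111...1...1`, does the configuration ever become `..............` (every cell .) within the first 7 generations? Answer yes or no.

1...1.1..11..1
.1..1111...1..
.11..11.1..11.
...1...111...1
1..11...1.1..1
.1...1..1111..
.11..11..11.1.
generation 7 is .11..11..11.1., still not uniform .

no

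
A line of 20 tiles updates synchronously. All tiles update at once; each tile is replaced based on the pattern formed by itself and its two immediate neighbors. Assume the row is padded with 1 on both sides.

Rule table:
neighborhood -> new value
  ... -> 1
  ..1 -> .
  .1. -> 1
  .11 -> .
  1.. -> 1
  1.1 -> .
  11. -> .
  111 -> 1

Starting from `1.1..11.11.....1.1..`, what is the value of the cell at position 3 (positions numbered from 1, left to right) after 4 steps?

.

step 1: ..11......1111.1.11.
step 2: 1...11111..11..1....
step 3: .11..111.1...1.1111.
step 4: ...1..1..111.1..11..
position 3 holds .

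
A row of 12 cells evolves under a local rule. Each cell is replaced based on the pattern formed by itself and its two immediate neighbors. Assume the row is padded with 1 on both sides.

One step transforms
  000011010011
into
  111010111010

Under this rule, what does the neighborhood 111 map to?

0

At position 11 the neighborhood is 111; the next row has 0 there.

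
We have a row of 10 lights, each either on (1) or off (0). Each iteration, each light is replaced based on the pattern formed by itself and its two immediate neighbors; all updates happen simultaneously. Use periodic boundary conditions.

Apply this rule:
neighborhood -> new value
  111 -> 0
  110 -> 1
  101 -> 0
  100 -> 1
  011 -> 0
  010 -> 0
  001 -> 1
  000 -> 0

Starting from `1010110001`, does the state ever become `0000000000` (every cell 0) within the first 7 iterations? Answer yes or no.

1000011010
0100101000
1011000100
0001101011
1010100001
1000010010
0100101100
iteration 7 is 0100101100, still not uniform 0

no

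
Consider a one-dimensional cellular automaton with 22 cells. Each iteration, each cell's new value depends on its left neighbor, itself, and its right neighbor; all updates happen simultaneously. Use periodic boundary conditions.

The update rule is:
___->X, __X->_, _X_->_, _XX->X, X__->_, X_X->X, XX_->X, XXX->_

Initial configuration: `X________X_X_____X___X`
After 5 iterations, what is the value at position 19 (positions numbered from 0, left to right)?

X_XXXXXX__X__XXX___X_X
XXX____X_____X_X_X__XX
__X_XX___XXX__X_X___X_
X__XXX_X_X_X___X__X___
___X_XX_X_X__X______X_
position 19 holds _

_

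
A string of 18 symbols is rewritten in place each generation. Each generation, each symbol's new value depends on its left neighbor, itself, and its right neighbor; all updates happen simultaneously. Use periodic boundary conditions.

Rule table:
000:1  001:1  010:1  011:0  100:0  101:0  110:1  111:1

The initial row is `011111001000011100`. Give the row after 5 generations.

101011011010101101

generation 1: 101111011011101101
generation 2: 100111001001100100
generation 3: 101011011010101101
generation 4: 101001001010100100
generation 5: 101011011010101101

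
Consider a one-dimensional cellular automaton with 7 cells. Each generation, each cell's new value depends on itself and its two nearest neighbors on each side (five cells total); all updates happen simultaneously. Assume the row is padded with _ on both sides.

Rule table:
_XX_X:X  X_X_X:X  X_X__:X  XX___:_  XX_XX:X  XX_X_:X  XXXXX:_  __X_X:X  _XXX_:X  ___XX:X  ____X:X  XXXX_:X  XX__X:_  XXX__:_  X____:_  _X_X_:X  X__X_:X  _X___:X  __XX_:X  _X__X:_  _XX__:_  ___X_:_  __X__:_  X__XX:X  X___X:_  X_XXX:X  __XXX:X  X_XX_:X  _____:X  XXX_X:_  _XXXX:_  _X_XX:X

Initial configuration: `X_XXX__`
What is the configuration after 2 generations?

X_X___X

XXXX___
X_X___X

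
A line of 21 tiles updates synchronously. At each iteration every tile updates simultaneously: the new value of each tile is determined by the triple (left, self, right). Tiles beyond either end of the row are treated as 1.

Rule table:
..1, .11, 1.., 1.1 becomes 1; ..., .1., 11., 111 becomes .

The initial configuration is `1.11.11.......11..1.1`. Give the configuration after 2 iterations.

.11.11.1.....11.11.11
11.11.1.1...11.11.11.

11.11.1.1...11.11.11.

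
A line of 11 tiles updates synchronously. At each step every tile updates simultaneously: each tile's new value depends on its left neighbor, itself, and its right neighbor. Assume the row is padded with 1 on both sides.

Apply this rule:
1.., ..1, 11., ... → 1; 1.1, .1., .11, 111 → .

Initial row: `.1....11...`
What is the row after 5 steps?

1111.111111

..1111.1111
11...1.....
.1111.11111
....1......
1111.111111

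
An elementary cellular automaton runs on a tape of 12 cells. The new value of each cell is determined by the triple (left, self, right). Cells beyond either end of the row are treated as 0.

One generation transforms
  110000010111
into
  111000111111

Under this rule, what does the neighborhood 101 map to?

At position 8 the neighborhood is 101; the next row has 1 there.

1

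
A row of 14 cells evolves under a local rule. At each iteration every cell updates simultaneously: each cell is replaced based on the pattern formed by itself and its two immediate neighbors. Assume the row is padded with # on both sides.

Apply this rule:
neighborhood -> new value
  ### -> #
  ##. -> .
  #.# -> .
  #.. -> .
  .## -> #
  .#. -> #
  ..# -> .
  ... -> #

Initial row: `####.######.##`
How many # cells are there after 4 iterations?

iteration 1: ###..#####..##
iteration 2: ##...####...##
iteration 3: #..#.###..#.##
iteration 4: ...#.##...#.##
count of #: 6

6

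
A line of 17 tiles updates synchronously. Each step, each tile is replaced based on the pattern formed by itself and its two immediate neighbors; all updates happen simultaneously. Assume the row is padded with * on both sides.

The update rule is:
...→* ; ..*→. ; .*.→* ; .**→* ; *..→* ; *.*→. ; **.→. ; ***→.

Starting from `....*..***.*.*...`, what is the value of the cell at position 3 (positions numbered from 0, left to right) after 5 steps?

.

***.**.*...*.***.
....*..***.*.*...  (repeats step 0; period 2)
step 5: ***.**.*...*.***.
position 3 holds .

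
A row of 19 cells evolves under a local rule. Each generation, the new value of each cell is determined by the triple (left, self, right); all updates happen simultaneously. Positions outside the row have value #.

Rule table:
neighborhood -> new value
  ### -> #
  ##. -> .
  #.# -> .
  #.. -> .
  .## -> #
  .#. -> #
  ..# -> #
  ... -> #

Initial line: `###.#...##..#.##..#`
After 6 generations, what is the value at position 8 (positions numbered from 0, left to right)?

##..#.###..##.#..##
#..##.##..##..#.###
..##..#..##..##.###
.##..##.##..##..###
.#..##..#..##..####
.#.##..##.##..#####
position 8 holds #

#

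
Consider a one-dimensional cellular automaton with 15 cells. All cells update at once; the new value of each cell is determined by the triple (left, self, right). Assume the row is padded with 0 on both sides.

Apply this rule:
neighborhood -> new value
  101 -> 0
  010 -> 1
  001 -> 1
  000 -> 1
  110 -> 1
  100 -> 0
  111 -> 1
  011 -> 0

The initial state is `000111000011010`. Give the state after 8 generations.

101001010101010

111011011101010
011001001101010
101011010101010
101001010101010
101011010101010  (repeats generation 3; period 2)
generation 8: 101001010101010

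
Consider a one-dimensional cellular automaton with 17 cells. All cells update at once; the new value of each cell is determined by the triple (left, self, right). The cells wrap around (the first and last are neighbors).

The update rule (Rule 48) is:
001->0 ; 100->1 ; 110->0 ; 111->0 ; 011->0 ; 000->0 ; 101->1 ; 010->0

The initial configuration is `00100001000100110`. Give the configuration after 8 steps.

00010000100010001
10001000010001000
01000100001000100
00100010000100010
00010001000010001
10001000100001000
01000100010000100
00100010001000010

00100010001000010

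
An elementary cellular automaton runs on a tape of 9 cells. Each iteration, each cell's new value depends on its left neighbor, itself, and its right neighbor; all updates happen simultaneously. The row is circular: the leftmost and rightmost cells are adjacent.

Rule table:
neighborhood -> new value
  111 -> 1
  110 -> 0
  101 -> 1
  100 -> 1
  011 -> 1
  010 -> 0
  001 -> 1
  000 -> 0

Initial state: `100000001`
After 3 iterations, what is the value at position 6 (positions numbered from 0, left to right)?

1

010000011
101000110
010101101
position 6 holds 1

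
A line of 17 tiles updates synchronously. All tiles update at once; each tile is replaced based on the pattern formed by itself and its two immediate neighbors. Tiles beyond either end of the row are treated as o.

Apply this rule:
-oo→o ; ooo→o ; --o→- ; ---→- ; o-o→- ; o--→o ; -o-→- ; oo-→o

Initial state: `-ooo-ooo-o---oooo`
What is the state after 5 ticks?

-ooo-ooo--o--oooo
-ooo-oooo--o-oooo
-ooo-ooooo---oooo
-ooo-oooooo--oooo
-ooo-ooooooo-oooo

-ooo-ooooooo-oooo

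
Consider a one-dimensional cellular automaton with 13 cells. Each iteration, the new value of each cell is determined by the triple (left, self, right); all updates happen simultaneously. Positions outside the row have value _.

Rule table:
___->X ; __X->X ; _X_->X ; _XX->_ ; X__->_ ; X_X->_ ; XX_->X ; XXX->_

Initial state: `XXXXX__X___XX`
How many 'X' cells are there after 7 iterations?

iteration 1: ____X_XX_XX_X
iteration 2: XXXXX__X__X_X
iteration 3: ____X_XX_XX_X  (repeats iteration 1; period 2)
iteration 7: ____X_XX_XX_X
count of X: 6

6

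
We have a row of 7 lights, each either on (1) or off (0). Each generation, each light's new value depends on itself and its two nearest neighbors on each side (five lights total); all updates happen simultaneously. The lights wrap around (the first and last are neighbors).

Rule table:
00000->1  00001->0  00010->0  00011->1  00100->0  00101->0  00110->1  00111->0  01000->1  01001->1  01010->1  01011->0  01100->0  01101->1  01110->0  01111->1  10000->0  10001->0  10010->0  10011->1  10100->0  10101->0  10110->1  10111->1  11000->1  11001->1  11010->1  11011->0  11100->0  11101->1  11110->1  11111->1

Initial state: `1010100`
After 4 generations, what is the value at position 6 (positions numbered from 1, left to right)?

0101010
0010101
1001010
0100101
position 6 holds 0

0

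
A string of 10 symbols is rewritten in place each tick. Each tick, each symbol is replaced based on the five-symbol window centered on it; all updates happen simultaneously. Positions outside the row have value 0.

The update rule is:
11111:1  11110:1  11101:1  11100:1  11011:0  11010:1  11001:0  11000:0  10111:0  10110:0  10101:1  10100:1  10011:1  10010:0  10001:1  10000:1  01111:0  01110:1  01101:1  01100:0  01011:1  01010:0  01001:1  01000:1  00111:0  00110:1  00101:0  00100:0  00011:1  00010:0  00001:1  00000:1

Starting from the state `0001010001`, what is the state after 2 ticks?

1100011100
1001101101

1001101101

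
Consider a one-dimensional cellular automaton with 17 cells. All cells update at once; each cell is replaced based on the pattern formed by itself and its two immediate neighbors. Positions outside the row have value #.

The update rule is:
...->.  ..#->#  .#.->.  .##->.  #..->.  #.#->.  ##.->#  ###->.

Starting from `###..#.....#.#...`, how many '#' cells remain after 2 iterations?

..#.#.....#.....#
.#.......#.....#.
count of #: 3

3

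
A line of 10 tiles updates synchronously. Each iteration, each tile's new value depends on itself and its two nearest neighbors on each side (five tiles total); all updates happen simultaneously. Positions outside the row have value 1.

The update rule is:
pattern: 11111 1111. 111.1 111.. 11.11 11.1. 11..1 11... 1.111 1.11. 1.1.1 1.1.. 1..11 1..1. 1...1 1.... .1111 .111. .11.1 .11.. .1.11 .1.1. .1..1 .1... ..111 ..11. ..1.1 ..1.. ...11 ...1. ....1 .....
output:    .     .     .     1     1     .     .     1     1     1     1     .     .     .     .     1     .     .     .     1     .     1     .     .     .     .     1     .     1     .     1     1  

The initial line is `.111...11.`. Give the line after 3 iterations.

...1111111

iteration 1: 11.11.1..1
iteration 2: ..11......
iteration 3: ...1111111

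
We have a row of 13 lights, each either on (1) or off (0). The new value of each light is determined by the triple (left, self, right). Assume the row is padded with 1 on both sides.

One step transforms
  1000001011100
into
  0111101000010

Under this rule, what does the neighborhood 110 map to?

0

At position 0 the neighborhood is 110; the next row has 0 there.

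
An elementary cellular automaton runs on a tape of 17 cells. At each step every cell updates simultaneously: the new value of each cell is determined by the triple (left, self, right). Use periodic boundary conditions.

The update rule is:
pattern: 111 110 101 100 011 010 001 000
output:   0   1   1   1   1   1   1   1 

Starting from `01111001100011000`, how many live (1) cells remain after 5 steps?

15

11001111111111111
01111000000000000
11001111111111111  (repeats step 1; period 2)
step 5: 11001111111111111
count of 1: 15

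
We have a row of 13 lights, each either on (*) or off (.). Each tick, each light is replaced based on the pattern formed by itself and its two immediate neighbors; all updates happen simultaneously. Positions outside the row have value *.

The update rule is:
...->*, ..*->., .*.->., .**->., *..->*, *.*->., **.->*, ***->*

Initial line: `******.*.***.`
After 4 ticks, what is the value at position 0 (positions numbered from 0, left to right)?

*

tick 1: ******....**.
tick 2: *********..*.
tick 3: **********...
tick 4: ************.
position 0 holds *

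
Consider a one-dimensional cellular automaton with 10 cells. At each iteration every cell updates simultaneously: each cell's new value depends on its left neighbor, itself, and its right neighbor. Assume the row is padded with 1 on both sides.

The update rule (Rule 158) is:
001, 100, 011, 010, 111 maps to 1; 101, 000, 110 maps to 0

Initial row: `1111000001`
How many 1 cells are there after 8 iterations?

9

1110100011
1100110111
1011100111
0011011111
1110011111
1101111111
1001111111
0111111111
count of 1: 9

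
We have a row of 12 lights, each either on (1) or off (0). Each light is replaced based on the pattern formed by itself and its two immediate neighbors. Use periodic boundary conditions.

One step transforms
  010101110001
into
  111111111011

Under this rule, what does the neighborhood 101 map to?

1

At position 0 the neighborhood is 101; the next row has 1 there.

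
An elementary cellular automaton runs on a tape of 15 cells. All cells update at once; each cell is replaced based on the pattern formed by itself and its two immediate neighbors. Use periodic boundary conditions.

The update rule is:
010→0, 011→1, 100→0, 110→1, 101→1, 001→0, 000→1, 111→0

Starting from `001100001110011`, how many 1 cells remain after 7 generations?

001101101010011
001111110100011
001000011001011
000011011000111
011011111010101
111110001101010
100010101110101
count of 1: 8

8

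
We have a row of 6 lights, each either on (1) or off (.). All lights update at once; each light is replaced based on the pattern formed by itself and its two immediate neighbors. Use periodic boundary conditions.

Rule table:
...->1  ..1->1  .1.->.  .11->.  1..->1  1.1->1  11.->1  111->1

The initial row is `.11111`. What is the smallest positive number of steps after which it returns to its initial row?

step 1: 1.1111
step 2: 11.111
step 3: 111.11
step 4: 1111.1
step 5: 11111.
step 6: .11111

6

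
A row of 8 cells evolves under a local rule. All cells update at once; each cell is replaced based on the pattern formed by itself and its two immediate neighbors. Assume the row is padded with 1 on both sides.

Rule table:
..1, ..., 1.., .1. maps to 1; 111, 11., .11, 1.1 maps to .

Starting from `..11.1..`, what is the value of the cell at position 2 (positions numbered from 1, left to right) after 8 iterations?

11...111
..111...
11...111  (repeats iteration 1; period 2)
iteration 8: ..111...
position 2 holds .

.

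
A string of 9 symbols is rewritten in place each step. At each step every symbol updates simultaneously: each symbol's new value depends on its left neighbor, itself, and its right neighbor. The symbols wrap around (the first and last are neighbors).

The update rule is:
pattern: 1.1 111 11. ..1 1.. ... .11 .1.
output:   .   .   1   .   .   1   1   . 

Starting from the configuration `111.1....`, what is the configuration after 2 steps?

step 1: 1.1...11.
step 2: ....1.11.

....1.11.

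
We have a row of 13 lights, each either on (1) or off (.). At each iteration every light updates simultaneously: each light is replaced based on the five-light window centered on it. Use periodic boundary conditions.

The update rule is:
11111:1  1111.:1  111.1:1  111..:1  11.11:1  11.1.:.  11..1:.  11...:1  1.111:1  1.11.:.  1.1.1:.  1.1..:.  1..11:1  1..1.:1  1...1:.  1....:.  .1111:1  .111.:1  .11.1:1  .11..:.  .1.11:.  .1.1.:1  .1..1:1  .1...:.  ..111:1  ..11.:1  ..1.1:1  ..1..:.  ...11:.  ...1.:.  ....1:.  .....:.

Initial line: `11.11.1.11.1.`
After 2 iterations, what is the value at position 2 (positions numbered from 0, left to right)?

1

.11.1....1...
.11..........
position 2 holds 1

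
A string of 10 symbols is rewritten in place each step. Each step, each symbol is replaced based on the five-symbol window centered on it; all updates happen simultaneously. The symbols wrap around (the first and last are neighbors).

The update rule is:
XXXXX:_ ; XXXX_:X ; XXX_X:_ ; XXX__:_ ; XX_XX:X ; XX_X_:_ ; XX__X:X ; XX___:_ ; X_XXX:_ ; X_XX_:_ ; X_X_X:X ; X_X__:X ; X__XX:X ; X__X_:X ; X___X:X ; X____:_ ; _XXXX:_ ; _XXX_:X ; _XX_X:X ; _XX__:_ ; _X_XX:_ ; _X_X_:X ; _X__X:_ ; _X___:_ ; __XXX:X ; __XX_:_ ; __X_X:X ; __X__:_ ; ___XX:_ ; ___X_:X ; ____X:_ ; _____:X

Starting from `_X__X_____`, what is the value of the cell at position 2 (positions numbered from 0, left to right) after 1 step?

X__X___XX_
position 2 holds _

_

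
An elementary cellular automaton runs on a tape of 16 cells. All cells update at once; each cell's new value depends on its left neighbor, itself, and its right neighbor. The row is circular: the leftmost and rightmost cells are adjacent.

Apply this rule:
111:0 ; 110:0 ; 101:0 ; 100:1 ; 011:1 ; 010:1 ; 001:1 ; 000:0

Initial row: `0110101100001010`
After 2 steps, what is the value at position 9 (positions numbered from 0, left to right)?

1100101010011011
0011101011110010
position 9 holds 1

1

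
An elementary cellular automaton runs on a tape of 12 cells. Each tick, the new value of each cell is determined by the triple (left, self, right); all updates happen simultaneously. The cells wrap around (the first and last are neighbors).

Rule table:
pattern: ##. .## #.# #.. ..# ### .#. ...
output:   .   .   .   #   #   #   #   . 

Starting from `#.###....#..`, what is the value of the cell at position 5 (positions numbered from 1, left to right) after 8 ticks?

.

tick 1: #..#.#..####
tick 2: .###.###.###
tick 3: ..#...#...#.
tick 4: .###.###.###  (repeats tick 2; period 2)
tick 8: .###.###.###
position 5 holds .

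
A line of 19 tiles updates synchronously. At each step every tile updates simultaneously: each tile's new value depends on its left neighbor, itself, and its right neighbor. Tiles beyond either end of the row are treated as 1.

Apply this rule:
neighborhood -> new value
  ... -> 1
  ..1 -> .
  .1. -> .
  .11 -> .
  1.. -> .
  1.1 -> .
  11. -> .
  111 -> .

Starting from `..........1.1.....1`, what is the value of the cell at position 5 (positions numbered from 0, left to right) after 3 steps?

.11111111.....111..
..........111......
.11111111.....1111.
position 5 holds 1

1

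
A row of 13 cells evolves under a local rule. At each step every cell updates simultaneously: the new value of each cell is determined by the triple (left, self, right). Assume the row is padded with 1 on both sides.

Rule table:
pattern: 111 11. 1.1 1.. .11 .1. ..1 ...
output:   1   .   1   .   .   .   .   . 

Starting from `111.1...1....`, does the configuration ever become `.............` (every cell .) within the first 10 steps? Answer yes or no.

11.1.........
1.1..........
.1...........
1............
.............
all cells are . at step 5

yes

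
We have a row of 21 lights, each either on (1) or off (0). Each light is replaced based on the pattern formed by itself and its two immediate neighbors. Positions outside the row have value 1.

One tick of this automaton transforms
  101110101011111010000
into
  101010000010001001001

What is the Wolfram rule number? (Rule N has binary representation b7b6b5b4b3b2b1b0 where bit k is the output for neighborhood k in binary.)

90

position 3: 111 → 0  (bit 7 = 0)
position 0: 110 → 1  (bit 6 = 1)
position 1: 101 → 0  (bit 5 = 0)
position 17: 100 → 1  (bit 4 = 1)
position 2: 011 → 1  (bit 3 = 1)
position 6: 010 → 0  (bit 2 = 0)
position 20: 001 → 1  (bit 1 = 1)
position 18: 000 → 0  (bit 0 = 0)
bits b7..b0 = 01011010 = 90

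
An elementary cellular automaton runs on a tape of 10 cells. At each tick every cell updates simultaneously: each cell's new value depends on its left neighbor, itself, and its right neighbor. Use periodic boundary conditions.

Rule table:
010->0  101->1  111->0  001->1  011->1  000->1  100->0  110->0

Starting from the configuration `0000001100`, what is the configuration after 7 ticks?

tick 1: 1111111001
tick 2: 0000000011
tick 3: 0111111110
tick 4: 1100000000
tick 5: 1001111111
tick 6: 0011000000
tick 7: 1110011111

1110011111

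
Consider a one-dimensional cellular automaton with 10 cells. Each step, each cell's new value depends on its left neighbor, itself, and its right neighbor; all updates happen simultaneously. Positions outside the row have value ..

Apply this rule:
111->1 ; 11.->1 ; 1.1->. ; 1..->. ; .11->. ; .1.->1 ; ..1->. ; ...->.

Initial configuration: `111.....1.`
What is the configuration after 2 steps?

..1.....1.

.11.....1.
..1.....1.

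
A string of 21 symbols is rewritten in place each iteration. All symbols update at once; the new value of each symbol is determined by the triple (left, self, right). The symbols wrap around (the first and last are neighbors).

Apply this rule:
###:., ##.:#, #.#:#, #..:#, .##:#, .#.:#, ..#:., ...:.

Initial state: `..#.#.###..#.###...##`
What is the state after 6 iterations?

iteration 1: #.#####.##.###.##..##
iteration 2: ###...######.#####.#.
iteration 3: #.##..#....###...####
iteration 4: #####.##...#.##..#...
iteration 5: #...#####..#####.##..
iteration 6: ##..#...##.#...#####.

##..#...##.#...#####.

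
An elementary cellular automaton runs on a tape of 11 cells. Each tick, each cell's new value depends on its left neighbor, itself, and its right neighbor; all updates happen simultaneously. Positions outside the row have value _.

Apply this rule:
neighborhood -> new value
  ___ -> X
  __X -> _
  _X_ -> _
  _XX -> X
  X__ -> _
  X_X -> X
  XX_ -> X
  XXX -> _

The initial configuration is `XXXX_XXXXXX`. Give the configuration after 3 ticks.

XX__X_XXX_X

X__XXX____X
___X_X_XX__
XX__X_XXX_X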